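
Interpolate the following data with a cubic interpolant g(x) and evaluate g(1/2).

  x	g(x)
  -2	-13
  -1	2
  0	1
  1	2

Using Newton's divided-difference form:
g[-2,-1] = (2 - (-13)) / (-1 - (-2)) = 15
g[-1,0] = (1 - 2) / (0 - (-1)) = -1
g[0,1] = (2 - 1) / (1 - 0) = 1
g[-2,-1,0] = (-1 - 15) / (0 - (-2)) = -8
g[-1,0,1] = (1 - (-1)) / (1 - (-1)) = 1
g[-2,-1,0,1] = (1 - (-8)) / (1 - (-2)) = 3
g(1/2) = -13 + 15·(5/2) + (-8)·(5/2)·(3/2) + 3·(5/2)·(3/2)·(1/2) = 1/8

1/8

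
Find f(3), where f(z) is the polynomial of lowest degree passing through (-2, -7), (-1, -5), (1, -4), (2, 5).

79/3

Evaluate each Lagrange basis at z = 3:
L_0(3) = (4)·(2)·(1)/[(-1)·(-3)·(-4)] = -2/3
L_1(3) = (5)·(2)·(1)/[(1)·(-2)·(-3)] = 5/3
L_2(3) = (5)·(4)·(1)/[(3)·(2)·(-1)] = -10/3
L_3(3) = (5)·(4)·(2)/[(4)·(3)·(1)] = 10/3
Sum: (-7)·(-2/3) + (-5)·(5/3) + (-4)·(-10/3) + 5·(10/3) = 79/3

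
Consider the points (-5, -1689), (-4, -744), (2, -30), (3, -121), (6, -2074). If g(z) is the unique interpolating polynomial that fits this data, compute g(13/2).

L_0(13/2) = (21/2)·(9/2)·(7/2)·(1/2)/[(-1)·(-7)·(-8)·(-11)] = 189/1408
L_1(13/2) = (23/2)·(9/2)·(7/2)·(1/2)/[(1)·(-6)·(-7)·(-10)] = -69/320
L_2(13/2) = (23/2)·(21/2)·(7/2)·(1/2)/[(7)·(6)·(-1)·(-4)] = 161/128
L_3(13/2) = (23/2)·(21/2)·(9/2)·(1/2)/[(8)·(7)·(1)·(-3)] = -207/128
L_4(13/2) = (23/2)·(21/2)·(9/2)·(7/2)/[(11)·(10)·(4)·(3)] = 10143/7040
Sum: (-1689)·(189/1408) + (-744)·(-69/320) + (-30)·(161/128) + (-121)·(-207/128) + (-2074)·(10143/7040) = -5793/2

-5793/2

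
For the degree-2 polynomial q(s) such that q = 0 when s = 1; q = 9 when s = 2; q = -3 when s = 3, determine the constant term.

-30

Build the Lagrange basis polynomials:
L_0(s) = (s - 2)(s - 3) / [2] = (1/2)s^2 - (5/2)s + 3
L_1(s) = (s - 1)(s - 3) / [-1] = -s^2 + 4s - 3
L_2(s) = (s - 1)(s - 2) / [2] = (1/2)s^2 - (3/2)s + 1
q(s) = 0·L_0 + 9·L_1 + (-3)·L_2
Only the constant term is needed; take it from each L_i and combine:
0·(3) + 9·(-3) + (-3)·(1) = -30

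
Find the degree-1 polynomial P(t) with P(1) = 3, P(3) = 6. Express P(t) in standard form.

P(t) = (3/2)t + 3/2

Build the Lagrange basis polynomials:
L_0(t) = (t - 3) / [-2] = -(1/2)t + 3/2
L_1(t) = (t - 1) / [2] = (1/2)t - 1/2
P(t) = 3·L_0 + 6·L_1
  3·L_0(t) = -(3/2)t + 9/2
  6·L_1(t) = 3t - 3
Adding term by term: (3/2)t + 3/2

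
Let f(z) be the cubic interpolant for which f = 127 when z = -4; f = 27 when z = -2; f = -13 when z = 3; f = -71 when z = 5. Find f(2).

Using Newton's divided-difference form:
f[-4,-2] = (27 - 127) / (-2 - (-4)) = -50
f[-2,3] = (-13 - 27) / (3 - (-2)) = -8
f[3,5] = (-71 - (-13)) / (5 - 3) = -29
f[-4,-2,3] = (-8 - (-50)) / (3 - (-4)) = 6
f[-2,3,5] = (-29 - (-8)) / (5 - (-2)) = -3
f[-4,-2,3,5] = (-3 - 6) / (5 - (-4)) = -1
f(2) = 127 + (-50)·(6) + 6·(6)·(4) + (-1)·(6)·(4)·(-1) = -5

-5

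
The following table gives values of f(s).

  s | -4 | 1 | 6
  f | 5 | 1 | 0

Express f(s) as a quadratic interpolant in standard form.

f(s) = (3/50)s^2 - (31/50)s + 39/25

Build the Lagrange basis polynomials:
L_0(s) = (s - 1)(s - 6) / [50] = (1/50)s^2 - (7/50)s + 3/25
L_1(s) = (s + 4)(s - 6) / [-25] = -(1/25)s^2 + (2/25)s + 24/25
L_2(s) = (s + 4)(s - 1) / [50] = (1/50)s^2 + (3/50)s - 2/25
f(s) = 5·L_0 + 1·L_1 + 0·L_2
  5·L_0(s) = (1/10)s^2 - (7/10)s + 3/5
  1·L_1(s) = -(1/25)s^2 + (2/25)s + 24/25
  0·L_2(s) = 0
Adding term by term: (3/50)s^2 - (31/50)s + 39/25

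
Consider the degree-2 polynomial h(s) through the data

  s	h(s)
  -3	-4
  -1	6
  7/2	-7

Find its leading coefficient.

-142/117

The leading coefficient equals the top divided difference h[-3,-1,7/2].
h[-3,-1] = (6 - (-4)) / (-1 - (-3)) = 5
h[-1,7/2] = (-7 - 6) / (7/2 - (-1)) = -26/9
h[-3,-1,7/2] = (-26/9 - 5) / (7/2 - (-3)) = -142/117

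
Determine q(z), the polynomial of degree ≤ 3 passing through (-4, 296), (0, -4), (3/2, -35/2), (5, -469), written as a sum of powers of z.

Build the Lagrange basis polynomials:
L_0(z) = z(z - 3/2)(z - 5) / [-198] = -(1/198)z^3 + (13/396)z^2 - (5/132)z
L_1(z) = (z + 4)(z - 3/2)(z - 5) / [30] = (1/30)z^3 - (1/12)z^2 - (37/60)z + 1
L_2(z) = (z + 4)z(z - 5) / [-231/8] = -(8/231)z^3 + (8/231)z^2 + (160/231)z
L_3(z) = (z + 4)z(z - 3/2) / [315/2] = (2/315)z^3 + (1/63)z^2 - (4/105)z
q(z) = 296·L_0 + (-4)·L_1 + (-35/2)·L_2 + (-469)·L_3
  296·L_0(z) = -(148/99)z^3 + (962/99)z^2 - (370/33)z
  (-4)·L_1(z) = -(2/15)z^3 + (1/3)z^2 + (37/15)z - 4
  (-35/2)·L_2(z) = (20/33)z^3 - (20/33)z^2 - (400/33)z
  (-469)·L_3(z) = -(134/45)z^3 - (67/9)z^2 + (268/15)z
Adding term by term: -4z^3 + 2z^2 - 3z - 4

q(z) = -4z^3 + 2z^2 - 3z - 4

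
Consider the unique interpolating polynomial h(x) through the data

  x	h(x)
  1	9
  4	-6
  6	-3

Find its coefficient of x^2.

Build the Lagrange basis polynomials:
L_0(x) = (x - 4)(x - 6) / [15] = (1/15)x^2 - (2/3)x + 8/5
L_1(x) = (x - 1)(x - 6) / [-6] = -(1/6)x^2 + (7/6)x - 1
L_2(x) = (x - 1)(x - 4) / [10] = (1/10)x^2 - (1/2)x + 2/5
h(x) = 9·L_0 + (-6)·L_1 + (-3)·L_2
Only the coefficient of x^2 is needed; take it from each L_i and combine:
9·(1/15) + (-6)·(-1/6) + (-3)·(1/10) = 13/10

13/10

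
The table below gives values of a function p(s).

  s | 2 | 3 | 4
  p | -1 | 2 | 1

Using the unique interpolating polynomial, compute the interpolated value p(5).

-4

Evaluate each Lagrange basis at s = 5:
L_0(5) = (2)·(1)/[(-1)·(-2)] = 1
L_1(5) = (3)·(1)/[(1)·(-1)] = -3
L_2(5) = (3)·(2)/[(2)·(1)] = 3
Sum: (-1)·(1) + 2·(-3) + 1·(3) = -4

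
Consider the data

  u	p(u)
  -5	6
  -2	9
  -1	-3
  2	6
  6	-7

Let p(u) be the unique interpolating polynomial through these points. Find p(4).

9831/308

Using Newton's divided-difference form:
p[-5,-2] = (9 - 6) / (-2 - (-5)) = 1
p[-2,-1] = (-3 - 9) / (-1 - (-2)) = -12
p[-1,2] = (6 - (-3)) / (2 - (-1)) = 3
p[2,6] = (-7 - 6) / (6 - 2) = -13/4
p[-5,-2,-1] = (-12 - 1) / (-1 - (-5)) = -13/4
p[-2,-1,2] = (3 - (-12)) / (2 - (-2)) = 15/4
p[-1,2,6] = (-13/4 - 3) / (6 - (-1)) = -25/28
p[-5,-2,-1,2] = (15/4 - (-13/4)) / (2 - (-5)) = 1
p[-2,-1,2,6] = (-25/28 - 15/4) / (6 - (-2)) = -65/112
p[-5,-2,-1,2,6] = (-65/112 - 1) / (6 - (-5)) = -177/1232
p(4) = 6 + 1·(9) + (-13/4)·(9)·(6) + 1·(9)·(6)·(5) + (-177/1232)·(9)·(6)·(5)·(2) = 9831/308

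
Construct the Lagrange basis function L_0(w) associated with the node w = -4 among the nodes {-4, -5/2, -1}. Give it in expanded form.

L_0(w) = (2/9)w^2 + (7/9)w + 5/9

L_0(w) = (w + 5/2)(w + 1) / [(-3/2)·(-3)]
       = (w^2 + (7/2)w + 5/2) / (9/2)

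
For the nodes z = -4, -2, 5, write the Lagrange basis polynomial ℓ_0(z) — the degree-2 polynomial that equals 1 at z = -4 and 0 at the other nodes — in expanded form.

ℓ_0(z) = (1/18)z^2 - (1/6)z - 5/9

ℓ_0(z) = (z + 2)(z - 5) / [(-2)·(-9)]
       = (z^2 - 3z - 10) / (18)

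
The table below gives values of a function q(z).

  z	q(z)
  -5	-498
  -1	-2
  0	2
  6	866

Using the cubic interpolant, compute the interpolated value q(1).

Evaluate each Lagrange basis at z = 1:
L_0(1) = (2)·(1)·(-5)/[(-4)·(-5)·(-11)] = 1/22
L_1(1) = (6)·(1)·(-5)/[(4)·(-1)·(-7)] = -15/14
L_2(1) = (6)·(2)·(-5)/[(5)·(1)·(-6)] = 2
L_3(1) = (6)·(2)·(1)/[(11)·(7)·(6)] = 2/77
Sum: (-498)·(1/22) + (-2)·(-15/14) + 2·(2) + 866·(2/77) = 6

6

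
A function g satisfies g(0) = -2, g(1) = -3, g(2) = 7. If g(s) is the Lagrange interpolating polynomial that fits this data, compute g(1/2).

Evaluate each Lagrange basis at s = 1/2:
L_0(1/2) = (-1/2)·(-3/2)/[(-1)·(-2)] = 3/8
L_1(1/2) = (1/2)·(-3/2)/[(1)·(-1)] = 3/4
L_2(1/2) = (1/2)·(-1/2)/[(2)·(1)] = -1/8
Sum: (-2)·(3/8) + (-3)·(3/4) + 7·(-1/8) = -31/8

-31/8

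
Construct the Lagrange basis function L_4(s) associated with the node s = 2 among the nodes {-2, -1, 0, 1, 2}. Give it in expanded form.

L_4(s) = (1/24)s^4 + (1/12)s^3 - (1/24)s^2 - (1/12)s

L_4(s) = (s + 2)(s + 1)s(s - 1) / [(4)·(3)·(2)·(1)]
       = (s^4 + 2s^3 - s^2 - 2s) / (24)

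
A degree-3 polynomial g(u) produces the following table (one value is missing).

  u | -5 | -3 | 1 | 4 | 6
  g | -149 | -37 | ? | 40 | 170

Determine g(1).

The 4 known values determine g uniquely (degree ≤ 3).
Evaluate each Lagrange basis at u = 1:
L_0(1) = (4)·(-3)·(-5)/[(-2)·(-9)·(-11)] = -10/33
L_1(1) = (6)·(-3)·(-5)/[(2)·(-7)·(-9)] = 5/7
L_2(1) = (6)·(4)·(-5)/[(9)·(7)·(-2)] = 20/21
L_3(1) = (6)·(4)·(-3)/[(11)·(9)·(2)] = -4/11
Sum: (-149)·(-10/33) + (-37)·(5/7) + 40·(20/21) + 170·(-4/11) = -5

-5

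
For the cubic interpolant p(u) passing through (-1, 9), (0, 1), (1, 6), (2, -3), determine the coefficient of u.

Build the Lagrange basis polynomials:
L_0(u) = u(u - 1)(u - 2) / [-6] = -(1/6)u^3 + (1/2)u^2 - (1/3)u
L_1(u) = (u + 1)(u - 1)(u - 2) / [2] = (1/2)u^3 - u^2 - (1/2)u + 1
L_2(u) = (u + 1)u(u - 2) / [-2] = -(1/2)u^3 + (1/2)u^2 + u
L_3(u) = (u + 1)u(u - 1) / [6] = (1/6)u^3 - (1/6)u
p(u) = 9·L_0 + 1·L_1 + 6·L_2 + (-3)·L_3
Only the coefficient of u is needed; take it from each L_i and combine:
9·(-1/3) + 1·(-1/2) + 6·(1) + (-3)·(-1/6) = 3

3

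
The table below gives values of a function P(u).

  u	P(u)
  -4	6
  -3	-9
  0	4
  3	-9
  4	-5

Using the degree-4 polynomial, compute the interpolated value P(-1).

Evaluate each Lagrange basis at u = -1:
L_0(-1) = (2)·(-1)·(-4)·(-5)/[(-1)·(-4)·(-7)·(-8)] = -5/28
L_1(-1) = (3)·(-1)·(-4)·(-5)/[(1)·(-3)·(-6)·(-7)] = 10/21
L_2(-1) = (3)·(2)·(-4)·(-5)/[(4)·(3)·(-3)·(-4)] = 5/6
L_3(-1) = (3)·(2)·(-1)·(-5)/[(7)·(6)·(3)·(-1)] = -5/21
L_4(-1) = (3)·(2)·(-1)·(-4)/[(8)·(7)·(4)·(1)] = 3/28
Sum: 6·(-5/28) + (-9)·(10/21) + 4·(5/6) + (-9)·(-5/21) + (-5)·(3/28) = -5/12

-5/12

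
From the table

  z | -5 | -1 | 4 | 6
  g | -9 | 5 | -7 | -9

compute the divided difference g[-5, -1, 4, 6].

g[-5,-1] = (5 - (-9)) / (-1 - (-5)) = 7/2
g[-1,4] = (-7 - 5) / (4 - (-1)) = -12/5
g[4,6] = (-9 - (-7)) / (6 - 4) = -1
g[-5,-1,4] = (-12/5 - 7/2) / (4 - (-5)) = -59/90
g[-1,4,6] = (-1 - (-12/5)) / (6 - (-1)) = 1/5
g[-5,-1,4,6] = (1/5 - (-59/90)) / (6 - (-5)) = 7/90

7/90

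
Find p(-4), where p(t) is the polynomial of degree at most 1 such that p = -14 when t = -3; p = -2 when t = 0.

-18

Evaluate each Lagrange basis at t = -4:
L_0(-4) = (-4)/[(-3)] = 4/3
L_1(-4) = (-1)/[(3)] = -1/3
Sum: (-14)·(4/3) + (-2)·(-1/3) = -18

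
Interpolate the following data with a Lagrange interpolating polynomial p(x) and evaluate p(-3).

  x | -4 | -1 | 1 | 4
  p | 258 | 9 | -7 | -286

113

L_0(-3) = (-2)·(-4)·(-7)/[(-3)·(-5)·(-8)] = 7/15
L_1(-3) = (1)·(-4)·(-7)/[(3)·(-2)·(-5)] = 14/15
L_2(-3) = (1)·(-2)·(-7)/[(5)·(2)·(-3)] = -7/15
L_3(-3) = (1)·(-2)·(-4)/[(8)·(5)·(3)] = 1/15
Sum: 258·(7/15) + 9·(14/15) + (-7)·(-7/15) + (-286)·(1/15) = 113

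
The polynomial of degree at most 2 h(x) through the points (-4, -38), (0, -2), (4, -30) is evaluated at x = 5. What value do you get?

-47

L_0(5) = (5)·(1)/[(-4)·(-8)] = 5/32
L_1(5) = (9)·(1)/[(4)·(-4)] = -9/16
L_2(5) = (9)·(5)/[(8)·(4)] = 45/32
Sum: (-38)·(5/32) + (-2)·(-9/16) + (-30)·(45/32) = -47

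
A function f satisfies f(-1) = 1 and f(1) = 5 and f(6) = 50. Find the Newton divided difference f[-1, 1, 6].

1

f[-1,1] = (5 - 1) / (1 - (-1)) = 2
f[1,6] = (50 - 5) / (6 - 1) = 9
f[-1,1,6] = (9 - 2) / (6 - (-1)) = 1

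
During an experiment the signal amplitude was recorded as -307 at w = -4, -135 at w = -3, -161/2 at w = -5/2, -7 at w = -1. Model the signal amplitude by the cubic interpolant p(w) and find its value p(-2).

-43

Evaluate each Lagrange basis at w = -2:
L_0(-2) = (1)·(1/2)·(-1)/[(-1)·(-3/2)·(-3)] = 1/9
L_1(-2) = (2)·(1/2)·(-1)/[(1)·(-1/2)·(-2)] = -1
L_2(-2) = (2)·(1)·(-1)/[(3/2)·(1/2)·(-3/2)] = 16/9
L_3(-2) = (2)·(1)·(1/2)/[(3)·(2)·(3/2)] = 1/9
Sum: (-307)·(1/9) + (-135)·(-1) + (-161/2)·(16/9) + (-7)·(1/9) = -43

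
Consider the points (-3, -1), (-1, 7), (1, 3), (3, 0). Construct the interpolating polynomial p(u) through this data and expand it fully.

p(u) = (13/48)u^3 - (11/16)u^2 - (109/48)u + 91/16

Build the Lagrange basis polynomials:
L_0(u) = (u + 1)(u - 1)(u - 3) / [-48] = -(1/48)u^3 + (1/16)u^2 + (1/48)u - 1/16
L_1(u) = (u + 3)(u - 1)(u - 3) / [16] = (1/16)u^3 - (1/16)u^2 - (9/16)u + 9/16
L_2(u) = (u + 3)(u + 1)(u - 3) / [-16] = -(1/16)u^3 - (1/16)u^2 + (9/16)u + 9/16
L_3(u) = (u + 3)(u + 1)(u - 1) / [48] = (1/48)u^3 + (1/16)u^2 - (1/48)u - 1/16
p(u) = (-1)·L_0 + 7·L_1 + 3·L_2 + 0·L_3
  (-1)·L_0(u) = (1/48)u^3 - (1/16)u^2 - (1/48)u + 1/16
  7·L_1(u) = (7/16)u^3 - (7/16)u^2 - (63/16)u + 63/16
  3·L_2(u) = -(3/16)u^3 - (3/16)u^2 + (27/16)u + 27/16
  0·L_3(u) = 0
Adding term by term: (13/48)u^3 - (11/16)u^2 - (109/48)u + 91/16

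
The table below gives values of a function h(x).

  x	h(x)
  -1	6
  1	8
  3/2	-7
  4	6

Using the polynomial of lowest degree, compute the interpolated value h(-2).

-2072/25

Evaluate each Lagrange basis at x = -2:
L_0(-2) = (-3)·(-7/2)·(-6)/[(-2)·(-5/2)·(-5)] = 63/25
L_1(-2) = (-1)·(-7/2)·(-6)/[(2)·(-1/2)·(-3)] = -7
L_2(-2) = (-1)·(-3)·(-6)/[(5/2)·(1/2)·(-5/2)] = 144/25
L_3(-2) = (-1)·(-3)·(-7/2)/[(5)·(3)·(5/2)] = -7/25
Sum: 6·(63/25) + 8·(-7) + (-7)·(144/25) + 6·(-7/25) = -2072/25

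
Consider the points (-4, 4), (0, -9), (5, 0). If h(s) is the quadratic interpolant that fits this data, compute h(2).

L_0(2) = (2)·(-3)/[(-4)·(-9)] = -1/6
L_1(2) = (6)·(-3)/[(4)·(-5)] = 9/10
L_2(2) = (6)·(2)/[(9)·(5)] = 4/15
Sum: 4·(-1/6) + (-9)·(9/10) + 0 = -263/30

-263/30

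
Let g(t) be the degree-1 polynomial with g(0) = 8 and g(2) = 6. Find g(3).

5

Evaluate each Lagrange basis at t = 3:
L_0(3) = (1)/[(-2)] = -1/2
L_1(3) = (3)/[(2)] = 3/2
Sum: 8·(-1/2) + 6·(3/2) = 5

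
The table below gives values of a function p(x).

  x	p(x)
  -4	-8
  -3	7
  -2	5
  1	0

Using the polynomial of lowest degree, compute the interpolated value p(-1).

Evaluate each Lagrange basis at x = -1:
L_0(-1) = (2)·(1)·(-2)/[(-1)·(-2)·(-5)] = 2/5
L_1(-1) = (3)·(1)·(-2)/[(1)·(-1)·(-4)] = -3/2
L_2(-1) = (3)·(2)·(-2)/[(2)·(1)·(-3)] = 2
L_3(-1) = (3)·(2)·(1)/[(5)·(4)·(3)] = 1/10
Sum: (-8)·(2/5) + 7·(-3/2) + 5·(2) + 0 = -37/10

-37/10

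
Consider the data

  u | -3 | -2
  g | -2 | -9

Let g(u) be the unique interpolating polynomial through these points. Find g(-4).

L_0(-4) = (-2)/[(-1)] = 2
L_1(-4) = (-1)/[(1)] = -1
Sum: (-2)·(2) + (-9)·(-1) = 5

5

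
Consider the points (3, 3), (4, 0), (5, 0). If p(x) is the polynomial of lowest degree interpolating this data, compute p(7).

9

Using Newton's divided-difference form:
p[3,4] = (0 - 3) / (4 - 3) = -3
p[4,5] = (0 - 0) / (5 - 4) = 0
p[3,4,5] = (0 - (-3)) / (5 - 3) = 3/2
p(7) = 3 + (-3)·(4) + (3/2)·(4)·(3) = 9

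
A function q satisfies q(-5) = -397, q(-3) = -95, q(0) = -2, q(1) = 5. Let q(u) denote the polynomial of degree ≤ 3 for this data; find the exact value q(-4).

-210

Evaluate each Lagrange basis at u = -4:
L_0(-4) = (-1)·(-4)·(-5)/[(-2)·(-5)·(-6)] = 1/3
L_1(-4) = (1)·(-4)·(-5)/[(2)·(-3)·(-4)] = 5/6
L_2(-4) = (1)·(-1)·(-5)/[(5)·(3)·(-1)] = -1/3
L_3(-4) = (1)·(-1)·(-4)/[(6)·(4)·(1)] = 1/6
Sum: (-397)·(1/3) + (-95)·(5/6) + (-2)·(-1/3) + 5·(1/6) = -210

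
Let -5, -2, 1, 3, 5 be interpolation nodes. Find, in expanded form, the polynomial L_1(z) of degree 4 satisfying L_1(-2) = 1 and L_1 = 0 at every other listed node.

L_1(z) = -(1/315)z^4 + (4/315)z^3 + (22/315)z^2 - (20/63)z + 5/21

L_1(z) = (z + 5)(z - 1)(z - 3)(z - 5) / [(3)·(-3)·(-5)·(-7)]
       = (z^4 - 4z^3 - 22z^2 + 100z - 75) / (-315)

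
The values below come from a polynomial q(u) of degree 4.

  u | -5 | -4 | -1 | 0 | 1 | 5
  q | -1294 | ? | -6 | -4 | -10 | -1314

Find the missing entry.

The 5 known values determine q uniquely (degree ≤ 4).
L_0(-4) = (-3)·(-4)·(-5)·(-9)/[(-4)·(-5)·(-6)·(-10)] = 9/20
L_1(-4) = (1)·(-4)·(-5)·(-9)/[(4)·(-1)·(-2)·(-6)] = 15/4
L_2(-4) = (1)·(-3)·(-5)·(-9)/[(5)·(1)·(-1)·(-5)] = -27/5
L_3(-4) = (1)·(-3)·(-4)·(-9)/[(6)·(2)·(1)·(-4)] = 9/4
L_4(-4) = (1)·(-3)·(-4)·(-5)/[(10)·(6)·(5)·(4)] = -1/20
Sum: (-1294)·(9/20) + (-6)·(15/4) + (-4)·(-27/5) + (-10)·(9/4) + (-1314)·(-1/20) = -540

-540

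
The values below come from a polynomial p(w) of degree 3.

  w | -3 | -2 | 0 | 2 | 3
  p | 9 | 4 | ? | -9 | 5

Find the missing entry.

-101/10

The 4 known values determine p uniquely (degree ≤ 3).
Evaluate each Lagrange basis at w = 0:
L_0(0) = (2)·(-2)·(-3)/[(-1)·(-5)·(-6)] = -2/5
L_1(0) = (3)·(-2)·(-3)/[(1)·(-4)·(-5)] = 9/10
L_2(0) = (3)·(2)·(-3)/[(5)·(4)·(-1)] = 9/10
L_3(0) = (3)·(2)·(-2)/[(6)·(5)·(1)] = -2/5
Sum: 9·(-2/5) + 4·(9/10) + (-9)·(9/10) + 5·(-2/5) = -101/10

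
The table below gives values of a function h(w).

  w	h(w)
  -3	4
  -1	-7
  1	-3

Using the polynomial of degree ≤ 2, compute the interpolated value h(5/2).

L_0(5/2) = (7/2)·(3/2)/[(-2)·(-4)] = 21/32
L_1(5/2) = (11/2)·(3/2)/[(2)·(-2)] = -33/16
L_2(5/2) = (11/2)·(7/2)/[(4)·(2)] = 77/32
Sum: 4·(21/32) + (-7)·(-33/16) + (-3)·(77/32) = 315/32

315/32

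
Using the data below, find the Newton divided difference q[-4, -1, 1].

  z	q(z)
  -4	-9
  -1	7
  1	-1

q[-4,-1] = (7 - (-9)) / (-1 - (-4)) = 16/3
q[-1,1] = (-1 - 7) / (1 - (-1)) = -4
q[-4,-1,1] = (-4 - 16/3) / (1 - (-4)) = -28/15

-28/15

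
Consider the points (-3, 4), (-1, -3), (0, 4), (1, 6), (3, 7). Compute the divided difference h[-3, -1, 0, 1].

h[-3,-1] = (-3 - 4) / (-1 - (-3)) = -7/2
h[-1,0] = (4 - (-3)) / (0 - (-1)) = 7
h[0,1] = (6 - 4) / (1 - 0) = 2
h[-3,-1,0] = (7 - (-7/2)) / (0 - (-3)) = 7/2
h[-1,0,1] = (2 - 7) / (1 - (-1)) = -5/2
h[-3,-1,0,1] = (-5/2 - 7/2) / (1 - (-3)) = -3/2

-3/2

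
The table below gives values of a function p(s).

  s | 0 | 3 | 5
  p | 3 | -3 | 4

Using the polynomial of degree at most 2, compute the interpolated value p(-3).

144/5

Using Newton's divided-difference form:
p[0,3] = (-3 - 3) / (3 - 0) = -2
p[3,5] = (4 - (-3)) / (5 - 3) = 7/2
p[0,3,5] = (7/2 - (-2)) / (5 - 0) = 11/10
p(-3) = 3 + (-2)·(-3) + (11/10)·(-3)·(-6) = 144/5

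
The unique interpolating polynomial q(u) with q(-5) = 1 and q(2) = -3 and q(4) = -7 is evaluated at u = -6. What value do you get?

19/63

Using Newton's divided-difference form:
q[-5,2] = (-3 - 1) / (2 - (-5)) = -4/7
q[2,4] = (-7 - (-3)) / (4 - 2) = -2
q[-5,2,4] = (-2 - (-4/7)) / (4 - (-5)) = -10/63
q(-6) = 1 + (-4/7)·(-1) + (-10/63)·(-1)·(-8) = 19/63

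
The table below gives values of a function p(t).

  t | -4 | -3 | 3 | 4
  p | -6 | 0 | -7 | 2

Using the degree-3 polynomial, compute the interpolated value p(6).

L_0(6) = (9)·(3)·(2)/[(-1)·(-7)·(-8)] = -27/28
L_1(6) = (10)·(3)·(2)/[(1)·(-6)·(-7)] = 10/7
L_2(6) = (10)·(9)·(2)/[(7)·(6)·(-1)] = -30/7
L_3(6) = (10)·(9)·(3)/[(8)·(7)·(1)] = 135/28
Sum: (-6)·(-27/28) + 0 + (-7)·(-30/7) + 2·(135/28) = 318/7

318/7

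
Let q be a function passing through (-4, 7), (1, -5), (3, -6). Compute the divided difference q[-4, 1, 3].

19/70

q[-4,1] = (-5 - 7) / (1 - (-4)) = -12/5
q[1,3] = (-6 - (-5)) / (3 - 1) = -1/2
q[-4,1,3] = (-1/2 - (-12/5)) / (3 - (-4)) = 19/70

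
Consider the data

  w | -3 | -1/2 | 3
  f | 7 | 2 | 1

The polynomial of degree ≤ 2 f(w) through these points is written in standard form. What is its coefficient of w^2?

2/7

The leading coefficient equals the top divided difference f[-3,-1/2,3].
f[-3,-1/2] = (2 - 7) / (-1/2 - (-3)) = -2
f[-1/2,3] = (1 - 2) / (3 - (-1/2)) = -2/7
f[-3,-1/2,3] = (-2/7 - (-2)) / (3 - (-3)) = 2/7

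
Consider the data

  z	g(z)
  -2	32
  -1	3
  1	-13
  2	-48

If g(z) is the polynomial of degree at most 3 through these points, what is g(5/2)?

-331/4

L_0(5/2) = (7/2)·(3/2)·(1/2)/[(-1)·(-3)·(-4)] = -7/32
L_1(5/2) = (9/2)·(3/2)·(1/2)/[(1)·(-2)·(-3)] = 9/16
L_2(5/2) = (9/2)·(7/2)·(1/2)/[(3)·(2)·(-1)] = -21/16
L_3(5/2) = (9/2)·(7/2)·(3/2)/[(4)·(3)·(1)] = 63/32
Sum: 32·(-7/32) + 3·(9/16) + (-13)·(-21/16) + (-48)·(63/32) = -331/4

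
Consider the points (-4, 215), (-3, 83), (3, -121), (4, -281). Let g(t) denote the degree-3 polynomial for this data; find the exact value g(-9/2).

314

Using Newton's divided-difference form:
g[-4,-3] = (83 - 215) / (-3 - (-4)) = -132
g[-3,3] = (-121 - 83) / (3 - (-3)) = -34
g[3,4] = (-281 - (-121)) / (4 - 3) = -160
g[-4,-3,3] = (-34 - (-132)) / (3 - (-4)) = 14
g[-3,3,4] = (-160 - (-34)) / (4 - (-3)) = -18
g[-4,-3,3,4] = (-18 - 14) / (4 - (-4)) = -4
g(-9/2) = 215 + (-132)·(-1/2) + 14·(-1/2)·(-3/2) + (-4)·(-1/2)·(-3/2)·(-15/2) = 314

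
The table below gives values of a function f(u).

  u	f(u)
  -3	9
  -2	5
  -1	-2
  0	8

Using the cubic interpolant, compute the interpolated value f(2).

L_0(2) = (4)·(3)·(2)/[(-1)·(-2)·(-3)] = -4
L_1(2) = (5)·(3)·(2)/[(1)·(-1)·(-2)] = 15
L_2(2) = (5)·(4)·(2)/[(2)·(1)·(-1)] = -20
L_3(2) = (5)·(4)·(3)/[(3)·(2)·(1)] = 10
Sum: 9·(-4) + 5·(15) + (-2)·(-20) + 8·(10) = 159

159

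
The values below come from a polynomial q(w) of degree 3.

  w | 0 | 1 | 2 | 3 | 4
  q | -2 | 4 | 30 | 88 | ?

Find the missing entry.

190

The 4 known values determine q uniquely (degree ≤ 3).
Evaluate each Lagrange basis at w = 4:
L_0(4) = (3)·(2)·(1)/[(-1)·(-2)·(-3)] = -1
L_1(4) = (4)·(2)·(1)/[(1)·(-1)·(-2)] = 4
L_2(4) = (4)·(3)·(1)/[(2)·(1)·(-1)] = -6
L_3(4) = (4)·(3)·(2)/[(3)·(2)·(1)] = 4
Sum: (-2)·(-1) + 4·(4) + 30·(-6) + 88·(4) = 190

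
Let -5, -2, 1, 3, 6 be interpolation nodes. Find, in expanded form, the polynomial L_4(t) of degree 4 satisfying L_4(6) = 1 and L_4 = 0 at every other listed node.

L_4(t) = (1/1320)t^4 + (1/440)t^3 - (1/88)t^2 - (19/1320)t + 1/44

L_4(t) = (t + 5)(t + 2)(t - 1)(t - 3) / [(11)·(8)·(5)·(3)]
       = (t^4 + 3t^3 - 15t^2 - 19t + 30) / (1320)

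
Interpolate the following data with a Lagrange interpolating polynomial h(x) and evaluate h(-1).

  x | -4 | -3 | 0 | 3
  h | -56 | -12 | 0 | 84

4

Evaluate each Lagrange basis at x = -1:
L_0(-1) = (2)·(-1)·(-4)/[(-1)·(-4)·(-7)] = -2/7
L_1(-1) = (3)·(-1)·(-4)/[(1)·(-3)·(-6)] = 2/3
L_2(-1) = (3)·(2)·(-4)/[(4)·(3)·(-3)] = 2/3
L_3(-1) = (3)·(2)·(-1)/[(7)·(6)·(3)] = -1/21
Sum: (-56)·(-2/7) + (-12)·(2/3) + 0 + 84·(-1/21) = 4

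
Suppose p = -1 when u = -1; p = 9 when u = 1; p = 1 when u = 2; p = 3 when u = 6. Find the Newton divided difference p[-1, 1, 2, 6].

181/210

p[-1,1] = (9 - (-1)) / (1 - (-1)) = 5
p[1,2] = (1 - 9) / (2 - 1) = -8
p[2,6] = (3 - 1) / (6 - 2) = 1/2
p[-1,1,2] = (-8 - 5) / (2 - (-1)) = -13/3
p[1,2,6] = (1/2 - (-8)) / (6 - 1) = 17/10
p[-1,1,2,6] = (17/10 - (-13/3)) / (6 - (-1)) = 181/210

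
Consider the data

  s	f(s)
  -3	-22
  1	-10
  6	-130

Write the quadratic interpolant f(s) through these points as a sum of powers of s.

Build the Lagrange basis polynomials:
L_0(s) = (s - 1)(s - 6) / [36] = (1/36)s^2 - (7/36)s + 1/6
L_1(s) = (s + 3)(s - 6) / [-20] = -(1/20)s^2 + (3/20)s + 9/10
L_2(s) = (s + 3)(s - 1) / [45] = (1/45)s^2 + (2/45)s - 1/15
f(s) = (-22)·L_0 + (-10)·L_1 + (-130)·L_2
  (-22)·L_0(s) = -(11/18)s^2 + (77/18)s - 11/3
  (-10)·L_1(s) = (1/2)s^2 - (3/2)s - 9
  (-130)·L_2(s) = -(26/9)s^2 - (52/9)s + 26/3
Adding term by term: -3s^2 - 3s - 4

f(s) = -3s^2 - 3s - 4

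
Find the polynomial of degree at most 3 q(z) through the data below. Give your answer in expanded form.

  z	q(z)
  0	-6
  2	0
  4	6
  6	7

Newton's divided differences:
q[0,2] = (0 - (-6)) / (2 - 0) = 3
q[2,4] = (6 - 0) / (4 - 2) = 3
q[4,6] = (7 - 6) / (6 - 4) = 1/2
q[0,2,4] = (3 - 3) / (4 - 0) = 0
q[2,4,6] = (1/2 - 3) / (6 - 2) = -5/8
q[0,2,4,6] = (-5/8 - 0) / (6 - 0) = -5/48
q(z) = -6 + 3·z + (-5/48)·z(z - 2)(z - 4)
Expanding: q(z) = -(5/48)z^3 + (5/8)z^2 + (13/6)z - 6

q(z) = -(5/48)z^3 + (5/8)z^2 + (13/6)z - 6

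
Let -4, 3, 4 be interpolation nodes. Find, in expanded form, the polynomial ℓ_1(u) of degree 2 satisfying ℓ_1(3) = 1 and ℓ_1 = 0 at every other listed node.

ℓ_1(u) = (u + 4)(u - 4) / [(7)·(-1)]
       = (u^2 - 16) / (-7)

ℓ_1(u) = -(1/7)u^2 + 16/7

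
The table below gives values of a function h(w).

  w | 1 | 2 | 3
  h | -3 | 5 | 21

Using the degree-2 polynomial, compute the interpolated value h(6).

117

Evaluate each Lagrange basis at w = 6:
L_0(6) = (4)·(3)/[(-1)·(-2)] = 6
L_1(6) = (5)·(3)/[(1)·(-1)] = -15
L_2(6) = (5)·(4)/[(2)·(1)] = 10
Sum: (-3)·(6) + 5·(-15) + 21·(10) = 117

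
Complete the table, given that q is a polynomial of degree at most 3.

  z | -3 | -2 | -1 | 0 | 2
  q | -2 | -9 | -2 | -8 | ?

-167

The 4 known values determine q uniquely (degree ≤ 3).
Evaluate each Lagrange basis at z = 2:
L_0(2) = (4)·(3)·(2)/[(-1)·(-2)·(-3)] = -4
L_1(2) = (5)·(3)·(2)/[(1)·(-1)·(-2)] = 15
L_2(2) = (5)·(4)·(2)/[(2)·(1)·(-1)] = -20
L_3(2) = (5)·(4)·(3)/[(3)·(2)·(1)] = 10
Sum: (-2)·(-4) + (-9)·(15) + (-2)·(-20) + (-8)·(10) = -167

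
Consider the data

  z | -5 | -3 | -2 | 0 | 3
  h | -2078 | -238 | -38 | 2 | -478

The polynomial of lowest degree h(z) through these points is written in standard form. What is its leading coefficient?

-4

Build the Lagrange basis polynomials:
L_0(z) = (z + 3)(z + 2)z(z - 3) / [240] = (1/240)z^4 + (1/120)z^3 - (3/80)z^2 - (3/40)z
L_1(z) = (z + 5)(z + 2)z(z - 3) / [-36] = -(1/36)z^4 - (1/9)z^3 + (11/36)z^2 + (5/6)z
L_2(z) = (z + 5)(z + 3)z(z - 3) / [30] = (1/30)z^4 + (1/6)z^3 - (3/10)z^2 - (3/2)z
L_3(z) = (z + 5)(z + 3)(z + 2)(z - 3) / [-90] = -(1/90)z^4 - (7/90)z^3 - (1/90)z^2 + (7/10)z + 1
L_4(z) = (z + 5)(z + 3)(z + 2)z / [720] = (1/720)z^4 + (1/72)z^3 + (31/720)z^2 + (1/24)z
h(z) = (-2078)·L_0 + (-238)·L_1 + (-38)·L_2 + 2·L_3 + (-478)·L_4
Only the coefficient of z^4 is needed; take it from each L_i and combine:
(-2078)·(1/240) + (-238)·(-1/36) + (-38)·(1/30) + 2·(-1/90) + (-478)·(1/720) = -4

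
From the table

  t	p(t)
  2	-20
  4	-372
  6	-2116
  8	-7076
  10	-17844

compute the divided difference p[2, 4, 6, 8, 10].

-2

p[2,4] = (-372 - (-20)) / (4 - 2) = -176
p[4,6] = (-2116 - (-372)) / (6 - 4) = -872
p[6,8] = (-7076 - (-2116)) / (8 - 6) = -2480
p[8,10] = (-17844 - (-7076)) / (10 - 8) = -5384
p[2,4,6] = (-872 - (-176)) / (6 - 2) = -174
p[4,6,8] = (-2480 - (-872)) / (8 - 4) = -402
p[6,8,10] = (-5384 - (-2480)) / (10 - 6) = -726
p[2,4,6,8] = (-402 - (-174)) / (8 - 2) = -38
p[4,6,8,10] = (-726 - (-402)) / (10 - 4) = -54
p[2,4,6,8,10] = (-54 - (-38)) / (10 - 2) = -2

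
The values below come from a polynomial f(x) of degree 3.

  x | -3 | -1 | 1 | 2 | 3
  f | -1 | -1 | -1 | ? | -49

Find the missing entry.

-16

The 4 known values determine f uniquely (degree ≤ 3).
Evaluate each Lagrange basis at x = 2:
L_0(2) = (3)·(1)·(-1)/[(-2)·(-4)·(-6)] = 1/16
L_1(2) = (5)·(1)·(-1)/[(2)·(-2)·(-4)] = -5/16
L_2(2) = (5)·(3)·(-1)/[(4)·(2)·(-2)] = 15/16
L_3(2) = (5)·(3)·(1)/[(6)·(4)·(2)] = 5/16
Sum: (-1)·(1/16) + (-1)·(-5/16) + (-1)·(15/16) + (-49)·(5/16) = -16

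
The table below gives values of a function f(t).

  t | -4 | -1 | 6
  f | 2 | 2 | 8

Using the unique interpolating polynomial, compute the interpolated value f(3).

22/5

Evaluate each Lagrange basis at t = 3:
L_0(3) = (4)·(-3)/[(-3)·(-10)] = -2/5
L_1(3) = (7)·(-3)/[(3)·(-7)] = 1
L_2(3) = (7)·(4)/[(10)·(7)] = 2/5
Sum: 2·(-2/5) + 2·(1) + 8·(2/5) = 22/5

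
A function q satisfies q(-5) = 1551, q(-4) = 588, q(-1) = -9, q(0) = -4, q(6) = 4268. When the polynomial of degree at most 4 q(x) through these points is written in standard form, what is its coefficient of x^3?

2

L_0(x) = (x + 4)(x + 1)x(x - 6) / [220] = (1/220)x^4 - (1/220)x^3 - (13/110)x^2 - (6/55)x
L_1(x) = (x + 5)(x + 1)x(x - 6) / [-120] = -(1/120)x^4 + (31/120)x^2 + (1/4)x
L_2(x) = (x + 5)(x + 4)x(x - 6) / [84] = (1/84)x^4 + (1/28)x^3 - (17/42)x^2 - (10/7)x
L_3(x) = (x + 5)(x + 4)(x + 1)(x - 6) / [-120] = -(1/120)x^4 - (1/30)x^3 + (31/120)x^2 + (77/60)x + 1
L_4(x) = (x + 5)(x + 4)(x + 1)x / [4620] = (1/4620)x^4 + (1/462)x^3 + (29/4620)x^2 + (1/231)x
q(x) = 1551·L_0 + 588·L_1 + (-9)·L_2 + (-4)·L_3 + 4268·L_4
Only the coefficient of x^3 is needed; take it from each L_i and combine:
1551·(-1/220) + 588·(0) + (-9)·(1/28) + (-4)·(-1/30) + 4268·(1/462) = 2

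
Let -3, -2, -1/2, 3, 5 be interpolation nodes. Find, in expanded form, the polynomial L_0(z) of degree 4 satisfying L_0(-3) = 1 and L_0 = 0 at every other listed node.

L_0(z) = (1/120)z^4 - (11/240)z^3 - (1/30)z^2 + (59/240)z + 1/8

L_0(z) = (z + 2)(z + 1/2)(z - 3)(z - 5) / [(-1)·(-5/2)·(-6)·(-8)]
       = (z^4 - (11/2)z^3 - 4z^2 + (59/2)z + 15) / (120)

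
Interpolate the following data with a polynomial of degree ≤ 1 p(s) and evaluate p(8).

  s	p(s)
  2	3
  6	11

Evaluate each Lagrange basis at s = 8:
L_0(8) = (2)/[(-4)] = -1/2
L_1(8) = (6)/[(4)] = 3/2
Sum: 3·(-1/2) + 11·(3/2) = 15

15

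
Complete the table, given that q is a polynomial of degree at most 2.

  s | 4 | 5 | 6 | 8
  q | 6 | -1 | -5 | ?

The 3 known values determine q uniquely (degree ≤ 2).
Evaluate each Lagrange basis at s = 8:
L_0(8) = (3)·(2)/[(-1)·(-2)] = 3
L_1(8) = (4)·(2)/[(1)·(-1)] = -8
L_2(8) = (4)·(3)/[(2)·(1)] = 6
Sum: 6·(3) + (-1)·(-8) + (-5)·(6) = -4

-4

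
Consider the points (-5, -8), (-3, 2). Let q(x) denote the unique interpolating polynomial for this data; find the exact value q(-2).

7

L_0(-2) = (1)/[(-2)] = -1/2
L_1(-2) = (3)/[(2)] = 3/2
Sum: (-8)·(-1/2) + 2·(3/2) = 7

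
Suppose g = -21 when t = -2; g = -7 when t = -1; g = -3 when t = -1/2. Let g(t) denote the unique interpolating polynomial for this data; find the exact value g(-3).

Evaluate each Lagrange basis at t = -3:
L_0(-3) = (-2)·(-5/2)/[(-1)·(-3/2)] = 10/3
L_1(-3) = (-1)·(-5/2)/[(1)·(-1/2)] = -5
L_2(-3) = (-1)·(-2)/[(3/2)·(1/2)] = 8/3
Sum: (-21)·(10/3) + (-7)·(-5) + (-3)·(8/3) = -43

-43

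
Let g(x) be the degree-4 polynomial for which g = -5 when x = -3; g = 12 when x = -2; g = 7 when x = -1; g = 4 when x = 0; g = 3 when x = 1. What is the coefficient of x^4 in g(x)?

-1

Build the Lagrange basis polynomials:
L_0(x) = (x + 2)(x + 1)x(x - 1) / [24] = (1/24)x^4 + (1/12)x^3 - (1/24)x^2 - (1/12)x
L_1(x) = (x + 3)(x + 1)x(x - 1) / [-6] = -(1/6)x^4 - (1/2)x^3 + (1/6)x^2 + (1/2)x
L_2(x) = (x + 3)(x + 2)x(x - 1) / [4] = (1/4)x^4 + x^3 + (1/4)x^2 - (3/2)x
L_3(x) = (x + 3)(x + 2)(x + 1)(x - 1) / [-6] = -(1/6)x^4 - (5/6)x^3 - (5/6)x^2 + (5/6)x + 1
L_4(x) = (x + 3)(x + 2)(x + 1)x / [24] = (1/24)x^4 + (1/4)x^3 + (11/24)x^2 + (1/4)x
g(x) = (-5)·L_0 + 12·L_1 + 7·L_2 + 4·L_3 + 3·L_4
Only the coefficient of x^4 is needed; take it from each L_i and combine:
(-5)·(1/24) + 12·(-1/6) + 7·(1/4) + 4·(-1/6) + 3·(1/24) = -1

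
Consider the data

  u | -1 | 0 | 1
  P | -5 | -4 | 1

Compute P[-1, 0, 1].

P[-1,0] = (-4 - (-5)) / (0 - (-1)) = 1
P[0,1] = (1 - (-4)) / (1 - 0) = 5
P[-1,0,1] = (5 - 1) / (1 - (-1)) = 2

2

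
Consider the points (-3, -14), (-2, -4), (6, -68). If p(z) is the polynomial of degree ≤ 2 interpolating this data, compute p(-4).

Evaluate each Lagrange basis at z = -4:
L_0(-4) = (-2)·(-10)/[(-1)·(-9)] = 20/9
L_1(-4) = (-1)·(-10)/[(1)·(-8)] = -5/4
L_2(-4) = (-1)·(-2)/[(9)·(8)] = 1/36
Sum: (-14)·(20/9) + (-4)·(-5/4) + (-68)·(1/36) = -28

-28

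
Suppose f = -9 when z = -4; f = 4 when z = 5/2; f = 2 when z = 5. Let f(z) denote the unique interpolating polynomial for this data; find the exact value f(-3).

-238/45

L_0(-3) = (-11/2)·(-8)/[(-13/2)·(-9)] = 88/117
L_1(-3) = (1)·(-8)/[(13/2)·(-5/2)] = 32/65
L_2(-3) = (1)·(-11/2)/[(9)·(5/2)] = -11/45
Sum: (-9)·(88/117) + 4·(32/65) + 2·(-11/45) = -238/45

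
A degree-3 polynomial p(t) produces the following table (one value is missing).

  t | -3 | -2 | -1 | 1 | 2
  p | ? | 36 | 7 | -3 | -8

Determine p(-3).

The 4 known values determine p uniquely (degree ≤ 3).
Evaluate each Lagrange basis at t = -3:
L_0(-3) = (-2)·(-4)·(-5)/[(-1)·(-3)·(-4)] = 10/3
L_1(-3) = (-1)·(-4)·(-5)/[(1)·(-2)·(-3)] = -10/3
L_2(-3) = (-1)·(-2)·(-5)/[(3)·(2)·(-1)] = 5/3
L_3(-3) = (-1)·(-2)·(-4)/[(4)·(3)·(1)] = -2/3
Sum: 36·(10/3) + 7·(-10/3) + (-3)·(5/3) + (-8)·(-2/3) = 97

97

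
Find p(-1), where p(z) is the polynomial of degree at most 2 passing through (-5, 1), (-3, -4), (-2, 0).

25/3

Using Newton's divided-difference form:
p[-5,-3] = (-4 - 1) / (-3 - (-5)) = -5/2
p[-3,-2] = (0 - (-4)) / (-2 - (-3)) = 4
p[-5,-3,-2] = (4 - (-5/2)) / (-2 - (-5)) = 13/6
p(-1) = 1 + (-5/2)·(4) + (13/6)·(4)·(2) = 25/3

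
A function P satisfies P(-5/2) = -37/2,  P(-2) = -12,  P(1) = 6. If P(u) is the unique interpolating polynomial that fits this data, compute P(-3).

L_0(-3) = (-1)·(-4)/[(-1/2)·(-7/2)] = 16/7
L_1(-3) = (-1/2)·(-4)/[(1/2)·(-3)] = -4/3
L_2(-3) = (-1/2)·(-1)/[(7/2)·(3)] = 1/21
Sum: (-37/2)·(16/7) + (-12)·(-4/3) + 6·(1/21) = -26

-26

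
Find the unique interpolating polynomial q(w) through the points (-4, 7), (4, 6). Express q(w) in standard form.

q(w) = -(1/8)w + 13/2

Build the Lagrange basis polynomials:
L_0(w) = (w - 4) / [-8] = -(1/8)w + 1/2
L_1(w) = (w + 4) / [8] = (1/8)w + 1/2
q(w) = 7·L_0 + 6·L_1
  7·L_0(w) = -(7/8)w + 7/2
  6·L_1(w) = (3/4)w + 3
Adding term by term: -(1/8)w + 13/2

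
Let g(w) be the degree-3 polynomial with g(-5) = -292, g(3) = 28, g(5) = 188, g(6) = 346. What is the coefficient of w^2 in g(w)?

-2

L_0(w) = (w - 3)(w - 5)(w - 6) / [-880] = -(1/880)w^3 + (7/440)w^2 - (63/880)w + 9/88
L_1(w) = (w + 5)(w - 5)(w - 6) / [48] = (1/48)w^3 - (1/8)w^2 - (25/48)w + 25/8
L_2(w) = (w + 5)(w - 3)(w - 6) / [-20] = -(1/20)w^3 + (1/5)w^2 + (27/20)w - 9/2
L_3(w) = (w + 5)(w - 3)(w - 5) / [33] = (1/33)w^3 - (1/11)w^2 - (25/33)w + 25/11
g(w) = (-292)·L_0 + 28·L_1 + 188·L_2 + 346·L_3
Only the coefficient of w^2 is needed; take it from each L_i and combine:
(-292)·(7/440) + 28·(-1/8) + 188·(1/5) + 346·(-1/11) = -2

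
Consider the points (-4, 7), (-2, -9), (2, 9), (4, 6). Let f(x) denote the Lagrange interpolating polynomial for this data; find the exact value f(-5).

Evaluate each Lagrange basis at x = -5:
L_0(-5) = (-3)·(-7)·(-9)/[(-2)·(-6)·(-8)] = 63/32
L_1(-5) = (-1)·(-7)·(-9)/[(2)·(-4)·(-6)] = -21/16
L_2(-5) = (-1)·(-3)·(-9)/[(6)·(4)·(-2)] = 9/16
L_3(-5) = (-1)·(-3)·(-7)/[(8)·(6)·(2)] = -7/32
Sum: 7·(63/32) + (-9)·(-21/16) + 9·(9/16) + 6·(-7/32) = 939/32

939/32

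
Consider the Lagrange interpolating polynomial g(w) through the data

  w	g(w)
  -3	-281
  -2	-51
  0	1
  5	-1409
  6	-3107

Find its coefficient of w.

L_0(w) = (w + 2)w(w - 5)(w - 6) / [216] = (1/216)w^4 - (1/24)w^3 + (1/27)w^2 + (5/18)w
L_1(w) = (w + 3)w(w - 5)(w - 6) / [-112] = -(1/112)w^4 + (1/14)w^3 + (3/112)w^2 - (45/56)w
L_2(w) = (w + 3)(w + 2)(w - 5)(w - 6) / [180] = (1/180)w^4 - (1/30)w^3 - (19/180)w^2 + (7/15)w + 1
L_3(w) = (w + 3)(w + 2)w(w - 6) / [-280] = -(1/280)w^4 + (1/280)w^3 + (3/35)w^2 + (9/70)w
L_4(w) = (w + 3)(w + 2)w(w - 5) / [432] = (1/432)w^4 - (19/432)w^2 - (5/72)w
g(w) = (-281)·L_0 + (-51)·L_1 + 1·L_2 + (-1409)·L_3 + (-3107)·L_4
Only the coefficient of w is needed; take it from each L_i and combine:
(-281)·(5/18) + (-51)·(-45/56) + 1·(7/15) + (-1409)·(9/70) + (-3107)·(-5/72) = -2

-2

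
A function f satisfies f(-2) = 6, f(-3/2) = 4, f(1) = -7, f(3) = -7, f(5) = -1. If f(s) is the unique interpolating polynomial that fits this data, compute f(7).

-369/65

Evaluate each Lagrange basis at s = 7:
L_0(7) = (17/2)·(6)·(4)·(2)/[(-1/2)·(-3)·(-5)·(-7)] = 272/35
L_1(7) = (9)·(6)·(4)·(2)/[(1/2)·(-5/2)·(-9/2)·(-13/2)] = -768/65
L_2(7) = (9)·(17/2)·(4)·(2)/[(3)·(5/2)·(-2)·(-4)] = 51/5
L_3(7) = (9)·(17/2)·(6)·(2)/[(5)·(9/2)·(2)·(-2)] = -51/5
L_4(7) = (9)·(17/2)·(6)·(4)/[(7)·(13/2)·(4)·(2)] = 459/91
Sum: 6·(272/35) + 4·(-768/65) + (-7)·(51/5) + (-7)·(-51/5) + (-1)·(459/91) = -369/65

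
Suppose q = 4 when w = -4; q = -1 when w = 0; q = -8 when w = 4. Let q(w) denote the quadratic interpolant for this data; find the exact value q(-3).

47/16

Evaluate each Lagrange basis at w = -3:
L_0(-3) = (-3)·(-7)/[(-4)·(-8)] = 21/32
L_1(-3) = (1)·(-7)/[(4)·(-4)] = 7/16
L_2(-3) = (1)·(-3)/[(8)·(4)] = -3/32
Sum: 4·(21/32) + (-1)·(7/16) + (-8)·(-3/32) = 47/16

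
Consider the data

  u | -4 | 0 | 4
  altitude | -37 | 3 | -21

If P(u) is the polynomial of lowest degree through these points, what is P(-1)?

-1

Evaluate each Lagrange basis at u = -1:
L_0(-1) = (-1)·(-5)/[(-4)·(-8)] = 5/32
L_1(-1) = (3)·(-5)/[(4)·(-4)] = 15/16
L_2(-1) = (3)·(-1)/[(8)·(4)] = -3/32
Sum: (-37)·(5/32) + 3·(15/16) + (-21)·(-3/32) = -1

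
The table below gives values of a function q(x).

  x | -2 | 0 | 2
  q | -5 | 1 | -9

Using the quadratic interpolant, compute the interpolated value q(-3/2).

Evaluate each Lagrange basis at x = -3/2:
L_0(-3/2) = (-3/2)·(-7/2)/[(-2)·(-4)] = 21/32
L_1(-3/2) = (1/2)·(-7/2)/[(2)·(-2)] = 7/16
L_2(-3/2) = (1/2)·(-3/2)/[(4)·(2)] = -3/32
Sum: (-5)·(21/32) + 1·(7/16) + (-9)·(-3/32) = -2

-2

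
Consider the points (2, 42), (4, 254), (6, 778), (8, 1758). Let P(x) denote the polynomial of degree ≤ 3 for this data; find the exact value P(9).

2464

Evaluate each Lagrange basis at x = 9:
L_0(9) = (5)·(3)·(1)/[(-2)·(-4)·(-6)] = -5/16
L_1(9) = (7)·(3)·(1)/[(2)·(-2)·(-4)] = 21/16
L_2(9) = (7)·(5)·(1)/[(4)·(2)·(-2)] = -35/16
L_3(9) = (7)·(5)·(3)/[(6)·(4)·(2)] = 35/16
Sum: 42·(-5/16) + 254·(21/16) + 778·(-35/16) + 1758·(35/16) = 2464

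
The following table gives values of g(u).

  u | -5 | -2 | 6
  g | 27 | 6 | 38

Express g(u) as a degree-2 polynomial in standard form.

g(u) = u^2 + 2

Build the Lagrange basis polynomials:
L_0(u) = (u + 2)(u - 6) / [33] = (1/33)u^2 - (4/33)u - 4/11
L_1(u) = (u + 5)(u - 6) / [-24] = -(1/24)u^2 + (1/24)u + 5/4
L_2(u) = (u + 5)(u + 2) / [88] = (1/88)u^2 + (7/88)u + 5/44
g(u) = 27·L_0 + 6·L_1 + 38·L_2
  27·L_0(u) = (9/11)u^2 - (36/11)u - 108/11
  6·L_1(u) = -(1/4)u^2 + (1/4)u + 15/2
  38·L_2(u) = (19/44)u^2 + (133/44)u + 95/22
Adding term by term: u^2 + 2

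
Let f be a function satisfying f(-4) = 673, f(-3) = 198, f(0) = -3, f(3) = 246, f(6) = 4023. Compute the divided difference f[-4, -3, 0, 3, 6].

f[-4,-3] = (198 - 673) / (-3 - (-4)) = -475
f[-3,0] = (-3 - 198) / (0 - (-3)) = -67
f[0,3] = (246 - (-3)) / (3 - 0) = 83
f[3,6] = (4023 - 246) / (6 - 3) = 1259
f[-4,-3,0] = (-67 - (-475)) / (0 - (-4)) = 102
f[-3,0,3] = (83 - (-67)) / (3 - (-3)) = 25
f[0,3,6] = (1259 - 83) / (6 - 0) = 196
f[-4,-3,0,3] = (25 - 102) / (3 - (-4)) = -11
f[-3,0,3,6] = (196 - 25) / (6 - (-3)) = 19
f[-4,-3,0,3,6] = (19 - (-11)) / (6 - (-4)) = 3

3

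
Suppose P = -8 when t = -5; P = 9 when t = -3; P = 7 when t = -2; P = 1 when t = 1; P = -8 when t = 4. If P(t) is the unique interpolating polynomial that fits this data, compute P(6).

Evaluate each Lagrange basis at t = 6:
L_0(6) = (9)·(8)·(5)·(2)/[(-2)·(-3)·(-6)·(-9)] = 20/9
L_1(6) = (11)·(8)·(5)·(2)/[(2)·(-1)·(-4)·(-7)] = -110/7
L_2(6) = (11)·(9)·(5)·(2)/[(3)·(1)·(-3)·(-6)] = 55/3
L_3(6) = (11)·(9)·(8)·(2)/[(6)·(4)·(3)·(-3)] = -22/3
L_4(6) = (11)·(9)·(8)·(5)/[(9)·(7)·(6)·(3)] = 220/63
Sum: (-8)·(20/9) + 9·(-110/7) + 7·(55/3) + 1·(-22/3) + (-8)·(220/63) = -463/7

-463/7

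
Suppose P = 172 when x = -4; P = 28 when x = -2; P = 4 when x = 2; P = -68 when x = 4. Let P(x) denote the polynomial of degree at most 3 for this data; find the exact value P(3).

-17

Using Newton's divided-difference form:
P[-4,-2] = (28 - 172) / (-2 - (-4)) = -72
P[-2,2] = (4 - 28) / (2 - (-2)) = -6
P[2,4] = (-68 - 4) / (4 - 2) = -36
P[-4,-2,2] = (-6 - (-72)) / (2 - (-4)) = 11
P[-2,2,4] = (-36 - (-6)) / (4 - (-2)) = -5
P[-4,-2,2,4] = (-5 - 11) / (4 - (-4)) = -2
P(3) = 172 + (-72)·(7) + 11·(7)·(5) + (-2)·(7)·(5)·(1) = -17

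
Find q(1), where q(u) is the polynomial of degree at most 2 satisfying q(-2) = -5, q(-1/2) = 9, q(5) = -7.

1165/77

Using Newton's divided-difference form:
q[-2,-1/2] = (9 - (-5)) / (-1/2 - (-2)) = 28/3
q[-1/2,5] = (-7 - 9) / (5 - (-1/2)) = -32/11
q[-2,-1/2,5] = (-32/11 - 28/3) / (5 - (-2)) = -404/231
q(1) = -5 + (28/3)·(3) + (-404/231)·(3)·(3/2) = 1165/77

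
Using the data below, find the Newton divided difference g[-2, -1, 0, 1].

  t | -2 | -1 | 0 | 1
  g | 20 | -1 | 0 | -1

-4

g[-2,-1] = (-1 - 20) / (-1 - (-2)) = -21
g[-1,0] = (0 - (-1)) / (0 - (-1)) = 1
g[0,1] = (-1 - 0) / (1 - 0) = -1
g[-2,-1,0] = (1 - (-21)) / (0 - (-2)) = 11
g[-1,0,1] = (-1 - 1) / (1 - (-1)) = -1
g[-2,-1,0,1] = (-1 - 11) / (1 - (-2)) = -4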